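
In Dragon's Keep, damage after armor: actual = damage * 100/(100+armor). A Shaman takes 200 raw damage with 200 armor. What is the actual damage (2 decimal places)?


actual = 200 * 100 / (100 + 200)
= 200 * 100 / 300
= 20000 / 300
= 66.67

66.67 damage


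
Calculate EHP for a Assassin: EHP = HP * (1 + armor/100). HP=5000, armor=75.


EHP = 5000 * (1 + 75/100)
= 5000 * (1 + 0.75)
= 5000 * 1.75
= 8750.0

8750.0 EHP


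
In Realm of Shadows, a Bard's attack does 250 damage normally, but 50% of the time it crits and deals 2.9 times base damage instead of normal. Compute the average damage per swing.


E[dmg] = base * (1 + crit_chance * (crit_mult - 1))
cc as decimal = 50/100 = 0.5
cm - 1 = 2.9 - 1 = 1.9
Bonus factor = 0.5 * 1.9 = 0.95
Total multiplier = 1 + 0.95 = 1.95
Expected damage = 250 * 1.95 = 487.50

487.50 damage


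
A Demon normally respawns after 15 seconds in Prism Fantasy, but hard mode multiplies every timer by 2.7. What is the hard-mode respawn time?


Respawn time = base * multiplier
= 15 * 2.7
= 40.5 seconds

40.5 seconds


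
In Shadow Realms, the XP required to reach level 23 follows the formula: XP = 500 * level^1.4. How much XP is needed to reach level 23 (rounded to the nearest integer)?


XP = 500 * level^1.4
Substitute level = 23:
XP = 500 * 23^1.4
= 500 * 80.6156
= 40308

40308 XP


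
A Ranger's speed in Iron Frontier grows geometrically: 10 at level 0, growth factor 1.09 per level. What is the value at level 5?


value = base * growth^level
= 10 * 1.09^5
= 10 * 1.538624
= 15.39

15.39 speed


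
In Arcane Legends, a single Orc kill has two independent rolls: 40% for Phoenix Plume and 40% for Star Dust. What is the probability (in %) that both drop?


For independent events, P(both) = P(A) * P(B)
= 40% * 40%
= 1600 / 100 %
= 16.0%

16.0%


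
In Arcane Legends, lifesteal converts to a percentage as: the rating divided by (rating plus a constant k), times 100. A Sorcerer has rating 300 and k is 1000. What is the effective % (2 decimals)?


effective% = rating / (rating + k) * 100
= 300 / (300 + 1000) * 100
= 300 / 1300 * 100
= 0.230769 * 100
= 23.08%

23.08%


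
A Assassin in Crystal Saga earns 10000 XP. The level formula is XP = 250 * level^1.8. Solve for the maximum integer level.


XP = 250 * level^1.8, so level = (XP / 250)^(1/1.8)
= (10000 / 250)^(1/1.8)
= 40.0^0.5556
= 7.7631
Floor: level = 7

level 7


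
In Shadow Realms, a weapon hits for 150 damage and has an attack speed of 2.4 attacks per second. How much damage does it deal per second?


DPS = damage * attack_speed
= 150 * 2.4
= 360.0

360.0 DPS


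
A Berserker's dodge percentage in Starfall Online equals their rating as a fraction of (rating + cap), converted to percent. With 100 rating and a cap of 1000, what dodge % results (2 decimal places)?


dodge% = 100 / (100 + 1000) * 100
= 100 / 1100 * 100
= 0.090909 * 100
= 9.09%

9.09%


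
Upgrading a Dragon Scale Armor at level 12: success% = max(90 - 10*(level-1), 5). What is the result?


raw_rate = 90 - 10 * (12 - 1)
= 90 - 10 * 11
= 90 - 110
= -20
Apply floor: max(-20, 5) = 5%

5%


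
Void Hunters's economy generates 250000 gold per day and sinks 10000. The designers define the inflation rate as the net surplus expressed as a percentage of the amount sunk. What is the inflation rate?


Net gold = 250000 - 10000 = 240000
Inflation rate = net / sunk * 100 = 240000 / 10000 * 100
= 24.0 * 100
= 2400.00%

2400.00%


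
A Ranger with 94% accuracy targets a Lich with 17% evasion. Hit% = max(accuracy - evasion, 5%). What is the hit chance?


accuracy - evasion = 94 - 17 = 77
Apply floor: max(77, 5) = 77
Hit chance = 77%

77%


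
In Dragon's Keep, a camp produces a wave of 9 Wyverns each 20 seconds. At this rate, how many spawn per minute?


Spawns per minute = count * (60 / interval)
= 9 * (60 / 20)
= 9 * 3.0
= 27.0

27.0 per minute


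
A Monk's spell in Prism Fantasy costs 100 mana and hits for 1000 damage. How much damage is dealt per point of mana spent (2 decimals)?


Efficiency = damage / mana
= 1000 / 100
= 10.00

10.00 dmg/mana


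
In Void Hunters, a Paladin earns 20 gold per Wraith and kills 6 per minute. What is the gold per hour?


Gold per minute = 20 * 6 = 120
Gold per hour = 120 * 60 = 7200

7200 gold/hour


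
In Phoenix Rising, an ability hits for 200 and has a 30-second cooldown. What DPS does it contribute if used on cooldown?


DPS = damage / cooldown
= 200 / 30
= 6.67

6.67 DPS


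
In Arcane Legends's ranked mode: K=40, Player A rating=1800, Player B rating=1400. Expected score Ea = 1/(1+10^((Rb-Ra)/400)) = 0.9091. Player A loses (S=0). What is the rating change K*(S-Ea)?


Elo update: delta = K * (S - Ea), where S = 0 (loses)
S - Ea = 0 - 0.9091 = -0.9091
Rating change = 40 * -0.9091
= -36.36

-36.36 rating points


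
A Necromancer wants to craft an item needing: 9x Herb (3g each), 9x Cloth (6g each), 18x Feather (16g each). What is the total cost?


Cost breakdown:
  Herb: 9 * 3 = 27
  Cloth: 9 * 6 = 54
  Feather: 18 * 16 = 288
Total = 27 + 54 + 288 = 369

369 gold


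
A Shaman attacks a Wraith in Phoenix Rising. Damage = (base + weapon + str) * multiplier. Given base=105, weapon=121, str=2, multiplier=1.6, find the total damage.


Sum base + weapon + str = 105 + 121 + 2 = 228
Multiply by 1.6:
228 * 1.6 = 364.8

364.8 damage


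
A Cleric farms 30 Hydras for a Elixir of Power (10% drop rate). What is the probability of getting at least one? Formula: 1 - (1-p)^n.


P(at least one) = 1 - P(none) = 1 - (1-p)^n
p = 10/100 = 0.1
1 - p = 0.9
(1 - p)^30 = 0.9^30 = 0.042391
P(at least one) = 1 - 0.042391 = 0.9576

0.9576


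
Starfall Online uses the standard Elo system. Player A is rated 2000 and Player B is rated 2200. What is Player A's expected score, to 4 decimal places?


Elo expected score: Ea = 1/(1 + 10^((Rb-Ra)/400))
Rb - Ra = 2200 - 2000 = 200
(Rb-Ra)/400 = 200/400 = 0.5
10^0.5 = 3.162278
Ea = 1/(1 + 3.162278) = 1/4.162278 = 0.2403

0.2403


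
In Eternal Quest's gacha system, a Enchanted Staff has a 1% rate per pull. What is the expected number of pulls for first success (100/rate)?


Expected pulls for a geometric distribution = 1/p = 100 / rate%
= 100 / 1
= 100.0

100.0 pulls


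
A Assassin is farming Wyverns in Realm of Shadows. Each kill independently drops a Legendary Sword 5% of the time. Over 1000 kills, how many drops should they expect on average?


Expected drops = kills * (drop_rate / 100)
= 1000 * (5 / 100)
= 1000 * 0.05
= 50.0

50.0 drops


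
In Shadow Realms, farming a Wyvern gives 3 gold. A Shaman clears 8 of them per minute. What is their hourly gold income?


Gold per minute = 3 * 8 = 24
Gold per hour = 24 * 60 = 1440

1440 gold/hour


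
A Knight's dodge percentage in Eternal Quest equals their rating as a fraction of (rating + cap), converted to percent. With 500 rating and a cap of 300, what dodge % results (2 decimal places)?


dodge% = 500 / (500 + 300) * 100
= 500 / 800 * 100
= 0.625 * 100
= 62.50%

62.50%


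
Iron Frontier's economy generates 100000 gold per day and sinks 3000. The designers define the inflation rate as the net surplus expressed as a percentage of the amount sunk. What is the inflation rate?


Net gold = 100000 - 3000 = 97000
Inflation rate = net / sunk * 100 = 97000 / 3000 * 100
= 32.333333 * 100
= 3233.33%

3233.33%


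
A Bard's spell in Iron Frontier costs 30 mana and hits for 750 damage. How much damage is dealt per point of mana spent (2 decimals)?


Efficiency = damage / mana
= 750 / 30
= 25.00

25.00 dmg/mana


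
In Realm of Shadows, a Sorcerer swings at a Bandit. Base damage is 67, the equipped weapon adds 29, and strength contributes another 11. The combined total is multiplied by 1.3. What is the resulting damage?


Sum base + weapon + str = 67 + 29 + 11 = 107
Multiply by 1.3:
107 * 1.3 = 139.1

139.1 damage


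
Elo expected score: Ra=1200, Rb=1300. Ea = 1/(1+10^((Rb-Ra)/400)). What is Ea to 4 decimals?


Elo expected score: Ea = 1/(1 + 10^((Rb-Ra)/400))
Rb - Ra = 1300 - 1200 = 100
(Rb-Ra)/400 = 100/400 = 0.25
10^0.25 = 1.778279
Ea = 1/(1 + 1.778279) = 1/2.778279 = 0.3599

0.3599


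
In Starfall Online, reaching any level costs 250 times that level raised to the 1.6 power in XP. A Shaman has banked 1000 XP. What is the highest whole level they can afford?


XP = 250 * level^1.6, so level = (XP / 250)^(1/1.6)
= (1000 / 250)^(1/1.6)
= 4.0^0.625
= 2.3784
Floor: level = 2

level 2


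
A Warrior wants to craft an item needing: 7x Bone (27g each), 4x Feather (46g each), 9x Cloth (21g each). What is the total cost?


Cost breakdown:
  Bone: 7 * 27 = 189
  Feather: 4 * 46 = 184
  Cloth: 9 * 21 = 189
Total = 189 + 184 + 189 = 562

562 gold


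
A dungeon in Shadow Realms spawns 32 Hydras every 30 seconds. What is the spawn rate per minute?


Spawns per minute = count * (60 / interval)
= 32 * (60 / 30)
= 32 * 2.0
= 64.0

64.0 per minute


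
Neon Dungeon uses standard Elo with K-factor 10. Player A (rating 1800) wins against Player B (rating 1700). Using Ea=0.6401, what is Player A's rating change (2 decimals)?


Elo update: delta = K * (S - Ea), where S = 1 (wins)
S - Ea = 1 - 0.6401 = 0.3599
Rating change = 10 * 0.3599
= 3.60

3.60 rating points


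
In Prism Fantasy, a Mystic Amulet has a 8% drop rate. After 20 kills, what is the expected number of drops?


Expected drops = kills * (drop_rate / 100)
= 20 * (8 / 100)
= 20 * 0.08
= 1.6

1.6 drops


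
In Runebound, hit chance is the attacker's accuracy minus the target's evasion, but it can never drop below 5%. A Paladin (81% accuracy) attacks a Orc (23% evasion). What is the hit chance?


accuracy - evasion = 81 - 23 = 58
Apply floor: max(58, 5) = 58
Hit chance = 58%

58%


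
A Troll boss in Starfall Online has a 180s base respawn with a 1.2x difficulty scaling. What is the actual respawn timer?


Respawn time = base * multiplier
= 180 * 1.2
= 216.0 seconds

216.0 seconds


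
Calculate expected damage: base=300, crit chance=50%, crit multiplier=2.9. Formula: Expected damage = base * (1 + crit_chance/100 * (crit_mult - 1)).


E[dmg] = base * (1 + crit_chance * (crit_mult - 1))
cc as decimal = 50/100 = 0.5
cm - 1 = 2.9 - 1 = 1.9
Bonus factor = 0.5 * 1.9 = 0.95
Total multiplier = 1 + 0.95 = 1.95
Expected damage = 300 * 1.95 = 585.00

585.00 damage


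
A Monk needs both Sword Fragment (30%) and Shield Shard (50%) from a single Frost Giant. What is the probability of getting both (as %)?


For independent events, P(both) = P(A) * P(B)
= 30% * 50%
= 1500 / 100 %
= 15.0%

15.0%


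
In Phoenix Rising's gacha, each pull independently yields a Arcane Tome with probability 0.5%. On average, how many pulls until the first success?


Expected pulls for a geometric distribution = 1/p = 100 / rate%
= 100 / 0.5
= 200.0

200.0 pulls


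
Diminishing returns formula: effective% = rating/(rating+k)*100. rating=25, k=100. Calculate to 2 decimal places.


effective% = rating / (rating + k) * 100
= 25 / (25 + 100) * 100
= 25 / 125 * 100
= 0.2 * 100
= 20.00%

20.00%


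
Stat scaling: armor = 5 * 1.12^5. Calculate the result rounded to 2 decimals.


value = base * growth^level
= 5 * 1.12^5
= 5 * 1.762342
= 8.81

8.81 armor


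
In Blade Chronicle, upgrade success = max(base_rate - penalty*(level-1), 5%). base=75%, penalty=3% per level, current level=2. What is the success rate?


raw_rate = 75 - 3 * (2 - 1)
= 75 - 3 * 1
= 75 - 3
= 72
Apply floor: max(72, 5) = 72%

72%


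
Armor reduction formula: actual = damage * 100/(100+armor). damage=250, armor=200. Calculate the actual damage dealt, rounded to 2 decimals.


actual = 250 * 100 / (100 + 200)
= 250 * 100 / 300
= 25000 / 300
= 83.33

83.33 damage


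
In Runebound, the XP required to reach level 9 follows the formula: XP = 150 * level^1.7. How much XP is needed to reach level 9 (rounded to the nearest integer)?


XP = 150 * level^1.7
Substitute level = 9:
XP = 150 * 9^1.7
= 150 * 41.8998
= 6285

6285 XP


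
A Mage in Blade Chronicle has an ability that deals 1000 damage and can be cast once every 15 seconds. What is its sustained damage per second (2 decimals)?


DPS = damage / cooldown
= 1000 / 15
= 66.67

66.67 DPS


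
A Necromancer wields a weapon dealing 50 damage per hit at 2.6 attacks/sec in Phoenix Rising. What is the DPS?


DPS = damage * attack_speed
= 50 * 2.6
= 130.0

130.0 DPS


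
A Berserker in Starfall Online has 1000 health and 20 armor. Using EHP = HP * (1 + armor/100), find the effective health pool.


EHP = 1000 * (1 + 20/100)
= 1000 * (1 + 0.2)
= 1000 * 1.2
= 1200.0

1200.0 EHP


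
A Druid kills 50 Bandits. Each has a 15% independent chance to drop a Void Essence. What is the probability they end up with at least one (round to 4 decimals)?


P(at least one) = 1 - P(none) = 1 - (1-p)^n
p = 15/100 = 0.15
1 - p = 0.85
(1 - p)^50 = 0.85^50 = 0.000296
P(at least one) = 1 - 0.000296 = 0.9997

0.9997


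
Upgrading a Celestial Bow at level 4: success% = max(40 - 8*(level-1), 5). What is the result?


raw_rate = 40 - 8 * (4 - 1)
= 40 - 8 * 3
= 40 - 24
= 16
Apply floor: max(16, 5) = 16%

16%


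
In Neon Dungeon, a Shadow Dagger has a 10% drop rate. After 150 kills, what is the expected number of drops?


Expected drops = kills * (drop_rate / 100)
= 150 * (10 / 100)
= 150 * 0.1
= 15.0

15.0 drops


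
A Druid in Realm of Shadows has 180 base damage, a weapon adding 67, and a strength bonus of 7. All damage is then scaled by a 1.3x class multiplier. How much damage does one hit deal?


Sum base + weapon + str = 180 + 67 + 7 = 254
Multiply by 1.3:
254 * 1.3 = 330.2

330.2 damage


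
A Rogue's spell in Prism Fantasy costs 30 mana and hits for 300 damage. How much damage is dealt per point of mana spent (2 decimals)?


Efficiency = damage / mana
= 300 / 30
= 10.00

10.00 dmg/mana


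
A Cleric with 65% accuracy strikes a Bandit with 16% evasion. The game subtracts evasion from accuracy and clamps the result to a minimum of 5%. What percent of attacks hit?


accuracy - evasion = 65 - 16 = 49
Apply floor: max(49, 5) = 49
Hit chance = 49%

49%


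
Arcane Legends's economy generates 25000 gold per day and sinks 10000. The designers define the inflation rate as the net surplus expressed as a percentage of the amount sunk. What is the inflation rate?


Net gold = 25000 - 10000 = 15000
Inflation rate = net / sunk * 100 = 15000 / 10000 * 100
= 1.5 * 100
= 150.00%

150.00%


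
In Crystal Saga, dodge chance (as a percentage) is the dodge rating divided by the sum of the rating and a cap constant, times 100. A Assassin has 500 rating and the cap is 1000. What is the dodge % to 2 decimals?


dodge% = 500 / (500 + 1000) * 100
= 500 / 1500 * 100
= 0.333333 * 100
= 33.33%

33.33%


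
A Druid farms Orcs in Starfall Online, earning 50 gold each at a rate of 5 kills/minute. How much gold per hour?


Gold per minute = 50 * 5 = 250
Gold per hour = 250 * 60 = 15000

15000 gold/hour


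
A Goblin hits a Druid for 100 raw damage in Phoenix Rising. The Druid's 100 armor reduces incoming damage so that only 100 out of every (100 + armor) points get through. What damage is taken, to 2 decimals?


actual = 100 * 100 / (100 + 100)
= 100 * 100 / 200
= 10000 / 200
= 50.00

50.00 damage


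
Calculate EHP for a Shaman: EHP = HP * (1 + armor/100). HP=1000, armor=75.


EHP = 1000 * (1 + 75/100)
= 1000 * (1 + 0.75)
= 1000 * 1.75
= 1750.0

1750.0 EHP


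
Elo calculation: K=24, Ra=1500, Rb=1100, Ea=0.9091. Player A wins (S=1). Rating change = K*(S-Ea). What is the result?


Elo update: delta = K * (S - Ea), where S = 1 (wins)
S - Ea = 1 - 0.9091 = 0.0909
Rating change = 24 * 0.0909
= 2.18

2.18 rating points


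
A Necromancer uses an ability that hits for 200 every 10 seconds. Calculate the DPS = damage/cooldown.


DPS = damage / cooldown
= 200 / 10
= 20.00

20.00 DPS


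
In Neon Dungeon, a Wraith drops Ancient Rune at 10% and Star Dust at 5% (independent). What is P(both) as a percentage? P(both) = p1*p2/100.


For independent events, P(both) = P(A) * P(B)
= 10% * 5%
= 50 / 100 %
= 0.5%

0.5%


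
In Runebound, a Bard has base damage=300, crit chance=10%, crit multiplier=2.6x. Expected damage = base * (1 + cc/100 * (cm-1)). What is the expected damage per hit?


E[dmg] = base * (1 + crit_chance * (crit_mult - 1))
cc as decimal = 10/100 = 0.1
cm - 1 = 2.6 - 1 = 1.6
Bonus factor = 0.1 * 1.6 = 0.16
Total multiplier = 1 + 0.16 = 1.16
Expected damage = 300 * 1.16 = 348.00

348.00 damage


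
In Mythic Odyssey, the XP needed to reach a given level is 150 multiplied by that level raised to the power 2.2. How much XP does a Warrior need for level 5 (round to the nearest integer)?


XP = 150 * level^2.2
Substitute level = 5:
XP = 150 * 5^2.2
= 150 * 34.4932
= 5174

5174 XP


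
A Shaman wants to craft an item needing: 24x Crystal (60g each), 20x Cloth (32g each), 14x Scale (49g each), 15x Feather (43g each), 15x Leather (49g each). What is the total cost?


Cost breakdown:
  Crystal: 24 * 60 = 1440
  Cloth: 20 * 32 = 640
  Scale: 14 * 49 = 686
  Feather: 15 * 43 = 645
  Leather: 15 * 49 = 735
Total = 1440 + 640 + 686 + 645 + 735 = 4146

4146 gold


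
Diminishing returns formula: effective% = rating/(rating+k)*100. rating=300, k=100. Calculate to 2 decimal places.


effective% = rating / (rating + k) * 100
= 300 / (300 + 100) * 100
= 300 / 400 * 100
= 0.75 * 100
= 75.00%

75.00%


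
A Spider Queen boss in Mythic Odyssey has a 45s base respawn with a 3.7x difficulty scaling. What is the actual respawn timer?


Respawn time = base * multiplier
= 45 * 3.7
= 166.5 seconds

166.5 seconds


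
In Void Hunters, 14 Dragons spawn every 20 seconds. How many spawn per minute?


Spawns per minute = count * (60 / interval)
= 14 * (60 / 20)
= 14 * 3.0
= 42.0

42.0 per minute


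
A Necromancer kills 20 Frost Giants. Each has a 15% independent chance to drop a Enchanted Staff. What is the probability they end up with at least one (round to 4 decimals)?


P(at least one) = 1 - P(none) = 1 - (1-p)^n
p = 15/100 = 0.15
1 - p = 0.85
(1 - p)^20 = 0.85^20 = 0.038760
P(at least one) = 1 - 0.038760 = 0.9612

0.9612


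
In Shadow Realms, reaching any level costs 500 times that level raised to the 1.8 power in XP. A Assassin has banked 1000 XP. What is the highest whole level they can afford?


XP = 500 * level^1.8, so level = (XP / 500)^(1/1.8)
= (1000 / 500)^(1/1.8)
= 2.0^0.5556
= 1.4697
Floor: level = 1

level 1


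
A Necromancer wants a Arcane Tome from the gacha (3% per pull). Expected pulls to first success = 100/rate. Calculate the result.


Expected pulls for a geometric distribution = 1/p = 100 / rate%
= 100 / 3
= 33.33

33.33 pulls


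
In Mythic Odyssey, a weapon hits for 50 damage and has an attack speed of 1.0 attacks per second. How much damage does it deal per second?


DPS = damage * attack_speed
= 50 * 1.0
= 50.0

50.0 DPS


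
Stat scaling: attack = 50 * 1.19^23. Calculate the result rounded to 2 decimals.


value = base * growth^level
= 50 * 1.19^23
= 50 * 54.648735
= 2732.44

2732.44 attack


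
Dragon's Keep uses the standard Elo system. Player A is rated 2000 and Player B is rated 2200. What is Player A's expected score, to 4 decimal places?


Elo expected score: Ea = 1/(1 + 10^((Rb-Ra)/400))
Rb - Ra = 2200 - 2000 = 200
(Rb-Ra)/400 = 200/400 = 0.5
10^0.5 = 3.162278
Ea = 1/(1 + 3.162278) = 1/4.162278 = 0.2403

0.2403


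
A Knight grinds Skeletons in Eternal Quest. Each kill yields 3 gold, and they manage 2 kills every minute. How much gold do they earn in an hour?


Gold per minute = 3 * 2 = 6
Gold per hour = 6 * 60 = 360

360 gold/hour


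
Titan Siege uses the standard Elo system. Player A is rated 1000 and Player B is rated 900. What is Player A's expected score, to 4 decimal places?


Elo expected score: Ea = 1/(1 + 10^((Rb-Ra)/400))
Rb - Ra = 900 - 1000 = -100
(Rb-Ra)/400 = -100/400 = -0.25
10^-0.25 = 0.562341
Ea = 1/(1 + 0.562341) = 1/1.562341 = 0.6401

0.6401


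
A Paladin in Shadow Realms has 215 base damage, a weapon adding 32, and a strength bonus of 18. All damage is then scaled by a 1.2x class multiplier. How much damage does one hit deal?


Sum base + weapon + str = 215 + 32 + 18 = 265
Multiply by 1.2:
265 * 1.2 = 318.0

318.0 damage


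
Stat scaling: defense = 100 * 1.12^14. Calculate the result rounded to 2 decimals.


value = base * growth^level
= 100 * 1.12^14
= 100 * 4.887112
= 488.71

488.71 defense


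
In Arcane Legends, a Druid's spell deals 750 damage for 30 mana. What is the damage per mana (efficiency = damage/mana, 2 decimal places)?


Efficiency = damage / mana
= 750 / 30
= 25.00

25.00 dmg/mana


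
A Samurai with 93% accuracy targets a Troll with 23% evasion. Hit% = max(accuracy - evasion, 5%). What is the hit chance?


accuracy - evasion = 93 - 23 = 70
Apply floor: max(70, 5) = 70
Hit chance = 70%

70%


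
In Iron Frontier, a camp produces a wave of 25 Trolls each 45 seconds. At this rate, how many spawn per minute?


Spawns per minute = count * (60 / interval)
= 25 * (60 / 45)
= 25 * 1.3333
= 33.33

33.33 per minute


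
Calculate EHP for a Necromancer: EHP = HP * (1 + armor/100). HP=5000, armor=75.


EHP = 5000 * (1 + 75/100)
= 5000 * (1 + 0.75)
= 5000 * 1.75
= 8750.0

8750.0 EHP


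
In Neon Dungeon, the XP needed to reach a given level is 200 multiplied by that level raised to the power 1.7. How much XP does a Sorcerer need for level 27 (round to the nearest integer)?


XP = 200 * level^1.7
Substitute level = 27:
XP = 200 * 27^1.7
= 200 * 271.2179
= 54244

54244 XP


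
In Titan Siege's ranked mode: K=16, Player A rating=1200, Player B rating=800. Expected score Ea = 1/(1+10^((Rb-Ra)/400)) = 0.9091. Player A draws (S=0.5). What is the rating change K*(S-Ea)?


Elo update: delta = K * (S - Ea), where S = 0.5 (draws)
S - Ea = 0.5 - 0.9091 = -0.4091
Rating change = 16 * -0.4091
= -6.55

-6.55 rating points


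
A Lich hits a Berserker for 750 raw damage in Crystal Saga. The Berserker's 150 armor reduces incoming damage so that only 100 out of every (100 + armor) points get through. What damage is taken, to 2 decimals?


actual = 750 * 100 / (100 + 150)
= 750 * 100 / 250
= 75000 / 250
= 300.00

300.00 damage


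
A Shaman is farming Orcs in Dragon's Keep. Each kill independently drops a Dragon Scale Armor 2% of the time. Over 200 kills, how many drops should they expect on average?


Expected drops = kills * (drop_rate / 100)
= 200 * (2 / 100)
= 200 * 0.02
= 4.0

4.0 drops


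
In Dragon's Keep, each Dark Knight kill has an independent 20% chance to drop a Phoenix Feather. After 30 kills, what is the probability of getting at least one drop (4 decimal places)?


P(at least one) = 1 - P(none) = 1 - (1-p)^n
p = 20/100 = 0.2
1 - p = 0.8
(1 - p)^30 = 0.8^30 = 0.001238
P(at least one) = 1 - 0.001238 = 0.9988

0.9988


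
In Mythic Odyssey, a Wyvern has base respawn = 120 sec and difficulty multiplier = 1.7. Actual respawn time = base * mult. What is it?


Respawn time = base * multiplier
= 120 * 1.7
= 204.0 seconds

204.0 seconds


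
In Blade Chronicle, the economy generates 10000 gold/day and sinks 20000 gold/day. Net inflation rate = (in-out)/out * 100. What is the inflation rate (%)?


Net gold = 10000 - 20000 = -10000
Inflation rate = net / sunk * 100 = -10000 / 20000 * 100
= -0.5 * 100
= -50.00%

-50.00%


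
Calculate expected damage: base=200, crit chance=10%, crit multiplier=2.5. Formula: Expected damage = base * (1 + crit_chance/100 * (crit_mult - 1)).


E[dmg] = base * (1 + crit_chance * (crit_mult - 1))
cc as decimal = 10/100 = 0.1
cm - 1 = 2.5 - 1 = 1.5
Bonus factor = 0.1 * 1.5 = 0.15
Total multiplier = 1 + 0.15 = 1.15
Expected damage = 200 * 1.15 = 230.00

230.00 damage


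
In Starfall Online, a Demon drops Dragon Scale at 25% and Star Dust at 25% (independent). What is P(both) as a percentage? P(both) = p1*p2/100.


For independent events, P(both) = P(A) * P(B)
= 25% * 25%
= 625 / 100 %
= 6.25%

6.25%


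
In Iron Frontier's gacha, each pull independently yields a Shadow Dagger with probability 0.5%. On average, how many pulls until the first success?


Expected pulls for a geometric distribution = 1/p = 100 / rate%
= 100 / 0.5
= 200.0

200.0 pulls


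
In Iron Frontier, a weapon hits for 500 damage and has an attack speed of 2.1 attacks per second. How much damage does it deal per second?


DPS = damage * attack_speed
= 500 * 2.1
= 1050.0

1050.0 DPS


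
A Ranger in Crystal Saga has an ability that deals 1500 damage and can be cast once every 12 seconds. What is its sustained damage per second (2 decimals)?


DPS = damage / cooldown
= 1500 / 12
= 125.00

125.00 DPS


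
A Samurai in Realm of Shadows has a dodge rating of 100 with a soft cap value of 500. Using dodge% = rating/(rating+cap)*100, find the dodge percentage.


dodge% = 100 / (100 + 500) * 100
= 100 / 600 * 100
= 0.166667 * 100
= 16.67%

16.67%


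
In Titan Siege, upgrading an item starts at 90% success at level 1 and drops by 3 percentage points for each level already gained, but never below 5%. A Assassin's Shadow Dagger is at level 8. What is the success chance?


raw_rate = 90 - 3 * (8 - 1)
= 90 - 3 * 7
= 90 - 21
= 69
Apply floor: max(69, 5) = 69%

69%


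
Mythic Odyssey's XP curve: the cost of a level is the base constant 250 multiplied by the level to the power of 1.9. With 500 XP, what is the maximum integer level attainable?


XP = 250 * level^1.9, so level = (XP / 250)^(1/1.9)
= (500 / 250)^(1/1.9)
= 2.0^0.5263
= 1.4402
Floor: level = 1

level 1


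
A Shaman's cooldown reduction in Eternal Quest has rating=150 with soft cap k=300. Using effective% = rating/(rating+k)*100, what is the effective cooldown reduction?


effective% = rating / (rating + k) * 100
= 150 / (150 + 300) * 100
= 150 / 450 * 100
= 0.333333 * 100
= 33.33%

33.33%


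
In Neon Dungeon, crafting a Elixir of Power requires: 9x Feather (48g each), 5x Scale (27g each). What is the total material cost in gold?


Cost breakdown:
  Feather: 9 * 48 = 432
  Scale: 5 * 27 = 135
Total = 432 + 135 = 567

567 gold


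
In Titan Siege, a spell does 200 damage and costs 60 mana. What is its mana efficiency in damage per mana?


Efficiency = damage / mana
= 200 / 60
= 3.33

3.33 dmg/mana


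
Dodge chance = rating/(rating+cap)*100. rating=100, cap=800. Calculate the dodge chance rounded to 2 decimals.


dodge% = 100 / (100 + 800) * 100
= 100 / 900 * 100
= 0.111111 * 100
= 11.11%

11.11%


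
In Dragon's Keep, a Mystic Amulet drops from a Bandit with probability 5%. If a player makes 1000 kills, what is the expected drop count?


Expected drops = kills * (drop_rate / 100)
= 1000 * (5 / 100)
= 1000 * 0.05
= 50.0

50.0 drops


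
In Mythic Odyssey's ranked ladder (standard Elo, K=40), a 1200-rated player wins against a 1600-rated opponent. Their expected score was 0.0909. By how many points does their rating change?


Elo update: delta = K * (S - Ea), where S = 1 (wins)
S - Ea = 1 - 0.0909 = 0.9091
Rating change = 40 * 0.9091
= 36.36

36.36 rating points


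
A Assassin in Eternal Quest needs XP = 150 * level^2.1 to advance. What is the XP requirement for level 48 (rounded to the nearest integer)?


XP = 150 * level^2.1
Substitute level = 48:
XP = 150 * 48^2.1
= 150 * 3393.1777
= 508977

508977 XP


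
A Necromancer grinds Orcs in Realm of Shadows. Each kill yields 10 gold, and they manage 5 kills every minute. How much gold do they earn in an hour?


Gold per minute = 10 * 5 = 50
Gold per hour = 50 * 60 = 3000

3000 gold/hour


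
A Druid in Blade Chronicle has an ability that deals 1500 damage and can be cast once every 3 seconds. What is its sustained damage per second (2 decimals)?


DPS = damage / cooldown
= 1500 / 3
= 500.00

500.00 DPS


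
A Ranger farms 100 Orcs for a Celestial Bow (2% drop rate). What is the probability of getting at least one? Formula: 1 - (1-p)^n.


P(at least one) = 1 - P(none) = 1 - (1-p)^n
p = 2/100 = 0.02
1 - p = 0.98
(1 - p)^100 = 0.98^100 = 0.132620
P(at least one) = 1 - 0.132620 = 0.8674

0.8674


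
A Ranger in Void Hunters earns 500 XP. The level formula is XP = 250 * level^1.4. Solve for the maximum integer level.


XP = 250 * level^1.4, so level = (XP / 250)^(1/1.4)
= (500 / 250)^(1/1.4)
= 2.0^0.7143
= 1.6407
Floor: level = 1

level 1


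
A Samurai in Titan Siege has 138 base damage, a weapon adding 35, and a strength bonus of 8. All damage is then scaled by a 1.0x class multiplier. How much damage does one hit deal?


Sum base + weapon + str = 138 + 35 + 8 = 181
Multiply by 1.0:
181 * 1.0 = 181.0

181.0 damage


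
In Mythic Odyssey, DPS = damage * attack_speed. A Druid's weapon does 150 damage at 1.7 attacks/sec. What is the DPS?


DPS = damage * attack_speed
= 150 * 1.7
= 255.0

255.0 DPS


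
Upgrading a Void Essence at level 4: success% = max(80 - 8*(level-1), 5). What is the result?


raw_rate = 80 - 8 * (4 - 1)
= 80 - 8 * 3
= 80 - 24
= 56
Apply floor: max(56, 5) = 56%

56%


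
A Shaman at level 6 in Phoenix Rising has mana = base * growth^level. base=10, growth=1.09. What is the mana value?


value = base * growth^level
= 10 * 1.09^6
= 10 * 1.6771
= 16.77

16.77 mana


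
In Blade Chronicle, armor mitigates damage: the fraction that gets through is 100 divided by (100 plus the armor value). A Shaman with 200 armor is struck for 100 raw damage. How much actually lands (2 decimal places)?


actual = 100 * 100 / (100 + 200)
= 100 * 100 / 300
= 10000 / 300
= 33.33

33.33 damage


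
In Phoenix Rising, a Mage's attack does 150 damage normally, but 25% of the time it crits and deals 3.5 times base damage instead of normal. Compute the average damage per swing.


E[dmg] = base * (1 + crit_chance * (crit_mult - 1))
cc as decimal = 25/100 = 0.25
cm - 1 = 3.5 - 1 = 2.5
Bonus factor = 0.25 * 2.5 = 0.625
Total multiplier = 1 + 0.625 = 1.625
Expected damage = 150 * 1.625 = 243.75

243.75 damage


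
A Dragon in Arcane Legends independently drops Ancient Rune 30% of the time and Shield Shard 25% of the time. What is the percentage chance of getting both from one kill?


For independent events, P(both) = P(A) * P(B)
= 30% * 25%
= 750 / 100 %
= 7.5%

7.5%


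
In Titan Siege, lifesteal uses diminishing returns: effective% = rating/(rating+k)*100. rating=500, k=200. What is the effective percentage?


effective% = rating / (rating + k) * 100
= 500 / (500 + 200) * 100
= 500 / 700 * 100
= 0.714286 * 100
= 71.43%

71.43%


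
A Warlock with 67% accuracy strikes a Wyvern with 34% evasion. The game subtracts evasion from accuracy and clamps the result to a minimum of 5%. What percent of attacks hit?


accuracy - evasion = 67 - 34 = 33
Apply floor: max(33, 5) = 33
Hit chance = 33%

33%


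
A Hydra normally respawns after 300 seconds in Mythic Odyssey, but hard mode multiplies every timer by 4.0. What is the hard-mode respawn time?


Respawn time = base * multiplier
= 300 * 4.0
= 1200.0 seconds

1200.0 seconds


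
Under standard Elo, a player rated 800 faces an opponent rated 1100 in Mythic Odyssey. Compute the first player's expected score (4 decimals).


Elo expected score: Ea = 1/(1 + 10^((Rb-Ra)/400))
Rb - Ra = 1100 - 800 = 300
(Rb-Ra)/400 = 300/400 = 0.75
10^0.75 = 5.623413
Ea = 1/(1 + 5.623413) = 1/6.623413 = 0.1510

0.1510


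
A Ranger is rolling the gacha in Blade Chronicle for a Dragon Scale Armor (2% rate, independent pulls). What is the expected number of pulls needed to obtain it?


Expected pulls for a geometric distribution = 1/p = 100 / rate%
= 100 / 2
= 50.0

50.0 pulls


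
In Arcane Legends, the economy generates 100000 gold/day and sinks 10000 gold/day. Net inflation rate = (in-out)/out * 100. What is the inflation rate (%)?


Net gold = 100000 - 10000 = 90000
Inflation rate = net / sunk * 100 = 90000 / 10000 * 100
= 9.0 * 100
= 900.00%

900.00%


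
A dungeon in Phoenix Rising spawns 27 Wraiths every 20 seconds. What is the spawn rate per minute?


Spawns per minute = count * (60 / interval)
= 27 * (60 / 20)
= 27 * 3.0
= 81.0

81.0 per minute


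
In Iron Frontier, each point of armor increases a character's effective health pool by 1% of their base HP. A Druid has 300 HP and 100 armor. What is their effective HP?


EHP = 300 * (1 + 100/100)
= 300 * (1 + 1.0)
= 300 * 2.0
= 600.0

600.0 EHP


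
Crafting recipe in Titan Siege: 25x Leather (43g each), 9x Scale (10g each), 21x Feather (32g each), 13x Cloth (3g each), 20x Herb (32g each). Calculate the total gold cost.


Cost breakdown:
  Leather: 25 * 43 = 1075
  Scale: 9 * 10 = 90
  Feather: 21 * 32 = 672
  Cloth: 13 * 3 = 39
  Herb: 20 * 32 = 640
Total = 1075 + 90 + 672 + 39 + 640 = 2516

2516 gold


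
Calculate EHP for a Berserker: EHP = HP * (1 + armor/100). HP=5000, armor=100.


EHP = 5000 * (1 + 100/100)
= 5000 * (1 + 1.0)
= 5000 * 2.0
= 10000.0

10000.0 EHP


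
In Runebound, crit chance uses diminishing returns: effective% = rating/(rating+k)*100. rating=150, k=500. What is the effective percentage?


effective% = rating / (rating + k) * 100
= 150 / (150 + 500) * 100
= 150 / 650 * 100
= 0.230769 * 100
= 23.08%

23.08%


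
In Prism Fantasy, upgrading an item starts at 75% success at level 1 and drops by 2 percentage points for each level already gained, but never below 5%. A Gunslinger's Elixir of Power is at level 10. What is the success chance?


raw_rate = 75 - 2 * (10 - 1)
= 75 - 2 * 9
= 75 - 18
= 57
Apply floor: max(57, 5) = 57%

57%


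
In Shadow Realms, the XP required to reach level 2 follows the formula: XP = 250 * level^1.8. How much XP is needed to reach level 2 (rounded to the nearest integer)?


XP = 250 * level^1.8
Substitute level = 2:
XP = 250 * 2^1.8
= 250 * 3.4822
= 871

871 XP


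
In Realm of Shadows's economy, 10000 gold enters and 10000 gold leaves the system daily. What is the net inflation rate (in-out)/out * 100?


Net gold = 10000 - 10000 = 0
Inflation rate = net / sunk * 100 = 0 / 10000 * 100
= 0.0 * 100
= 0.00%

0.00%


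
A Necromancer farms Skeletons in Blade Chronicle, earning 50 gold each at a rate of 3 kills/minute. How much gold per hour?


Gold per minute = 50 * 3 = 150
Gold per hour = 150 * 60 = 9000

9000 gold/hour


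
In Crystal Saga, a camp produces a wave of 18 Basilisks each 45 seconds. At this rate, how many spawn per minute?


Spawns per minute = count * (60 / interval)
= 18 * (60 / 45)
= 18 * 1.3333
= 24.0

24.0 per minute


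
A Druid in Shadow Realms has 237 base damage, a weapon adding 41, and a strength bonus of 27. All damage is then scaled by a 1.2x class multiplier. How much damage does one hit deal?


Sum base + weapon + str = 237 + 41 + 27 = 305
Multiply by 1.2:
305 * 1.2 = 366.0

366.0 damage


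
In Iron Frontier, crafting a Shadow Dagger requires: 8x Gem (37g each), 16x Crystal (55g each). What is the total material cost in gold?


Cost breakdown:
  Gem: 8 * 37 = 296
  Crystal: 16 * 55 = 880
Total = 296 + 880 = 1176

1176 gold


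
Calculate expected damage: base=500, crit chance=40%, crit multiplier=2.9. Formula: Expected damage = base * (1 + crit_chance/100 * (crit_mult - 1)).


E[dmg] = base * (1 + crit_chance * (crit_mult - 1))
cc as decimal = 40/100 = 0.4
cm - 1 = 2.9 - 1 = 1.9
Bonus factor = 0.4 * 1.9 = 0.76
Total multiplier = 1 + 0.76 = 1.76
Expected damage = 500 * 1.76 = 880.00

880.00 damage


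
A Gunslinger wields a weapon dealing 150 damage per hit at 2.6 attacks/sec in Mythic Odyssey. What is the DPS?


DPS = damage * attack_speed
= 150 * 2.6
= 390.0

390.0 DPS


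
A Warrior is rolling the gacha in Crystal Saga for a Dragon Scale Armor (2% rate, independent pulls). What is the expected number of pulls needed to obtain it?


Expected pulls for a geometric distribution = 1/p = 100 / rate%
= 100 / 2
= 50.0

50.0 pulls


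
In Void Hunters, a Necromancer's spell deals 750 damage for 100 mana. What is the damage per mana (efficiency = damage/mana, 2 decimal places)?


Efficiency = damage / mana
= 750 / 100
= 7.50

7.50 dmg/mana


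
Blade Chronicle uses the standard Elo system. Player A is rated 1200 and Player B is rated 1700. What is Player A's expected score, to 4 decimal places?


Elo expected score: Ea = 1/(1 + 10^((Rb-Ra)/400))
Rb - Ra = 1700 - 1200 = 500
(Rb-Ra)/400 = 500/400 = 1.25
10^1.25 = 17.782794
Ea = 1/(1 + 17.782794) = 1/18.782794 = 0.0532

0.0532


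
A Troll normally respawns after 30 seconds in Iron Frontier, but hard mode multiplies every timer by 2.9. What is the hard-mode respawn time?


Respawn time = base * multiplier
= 30 * 2.9
= 87.0 seconds

87.0 seconds


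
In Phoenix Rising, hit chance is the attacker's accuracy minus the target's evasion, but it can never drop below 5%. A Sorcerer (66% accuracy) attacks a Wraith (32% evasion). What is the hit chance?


accuracy - evasion = 66 - 32 = 34
Apply floor: max(34, 5) = 34
Hit chance = 34%

34%


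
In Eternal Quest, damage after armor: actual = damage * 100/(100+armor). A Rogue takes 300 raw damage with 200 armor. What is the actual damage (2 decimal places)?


actual = 300 * 100 / (100 + 200)
= 300 * 100 / 300
= 30000 / 300
= 100.00

100.00 damage


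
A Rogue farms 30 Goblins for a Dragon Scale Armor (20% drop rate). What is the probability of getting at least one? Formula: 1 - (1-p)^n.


P(at least one) = 1 - P(none) = 1 - (1-p)^n
p = 20/100 = 0.2
1 - p = 0.8
(1 - p)^30 = 0.8^30 = 0.001238
P(at least one) = 1 - 0.001238 = 0.9988

0.9988


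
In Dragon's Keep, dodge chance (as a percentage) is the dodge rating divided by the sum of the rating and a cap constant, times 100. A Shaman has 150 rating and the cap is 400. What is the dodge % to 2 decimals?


dodge% = 150 / (150 + 400) * 100
= 150 / 550 * 100
= 0.272727 * 100
= 27.27%

27.27%


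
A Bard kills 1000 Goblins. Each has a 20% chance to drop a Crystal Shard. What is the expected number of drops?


Expected drops = kills * (drop_rate / 100)
= 1000 * (20 / 100)
= 1000 * 0.2
= 200.0

200.0 drops


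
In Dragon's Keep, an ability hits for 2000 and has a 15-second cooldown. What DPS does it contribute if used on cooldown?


DPS = damage / cooldown
= 2000 / 15
= 133.33

133.33 DPS


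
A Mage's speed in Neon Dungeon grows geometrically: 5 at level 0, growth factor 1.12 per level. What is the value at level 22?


value = base * growth^level
= 5 * 1.12^22
= 5 * 12.10031
= 60.50

60.50 speed


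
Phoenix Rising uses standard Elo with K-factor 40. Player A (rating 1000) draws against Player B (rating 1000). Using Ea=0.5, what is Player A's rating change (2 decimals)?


Elo update: delta = K * (S - Ea), where S = 0.5 (draws)
S - Ea = 0.5 - 0.5 = 0.0
Rating change = 40 * 0.0
= 0.00

0.00 rating points


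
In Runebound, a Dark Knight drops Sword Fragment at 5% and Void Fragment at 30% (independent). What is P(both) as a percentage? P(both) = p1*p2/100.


For independent events, P(both) = P(A) * P(B)
= 5% * 30%
= 150 / 100 %
= 1.5%

1.5%


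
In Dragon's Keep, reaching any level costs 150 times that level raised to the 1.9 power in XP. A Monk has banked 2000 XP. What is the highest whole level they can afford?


XP = 150 * level^1.9, so level = (XP / 150)^(1/1.9)
= (2000 / 150)^(1/1.9)
= 13.3333^0.5263
= 3.9091
Floor: level = 3

level 3


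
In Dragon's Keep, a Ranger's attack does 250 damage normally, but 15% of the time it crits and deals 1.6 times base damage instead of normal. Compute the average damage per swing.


E[dmg] = base * (1 + crit_chance * (crit_mult - 1))
cc as decimal = 15/100 = 0.15
cm - 1 = 1.6 - 1 = 0.6
Bonus factor = 0.15 * 0.6 = 0.09
Total multiplier = 1 + 0.09 = 1.09
Expected damage = 250 * 1.09 = 272.50

272.50 damage
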